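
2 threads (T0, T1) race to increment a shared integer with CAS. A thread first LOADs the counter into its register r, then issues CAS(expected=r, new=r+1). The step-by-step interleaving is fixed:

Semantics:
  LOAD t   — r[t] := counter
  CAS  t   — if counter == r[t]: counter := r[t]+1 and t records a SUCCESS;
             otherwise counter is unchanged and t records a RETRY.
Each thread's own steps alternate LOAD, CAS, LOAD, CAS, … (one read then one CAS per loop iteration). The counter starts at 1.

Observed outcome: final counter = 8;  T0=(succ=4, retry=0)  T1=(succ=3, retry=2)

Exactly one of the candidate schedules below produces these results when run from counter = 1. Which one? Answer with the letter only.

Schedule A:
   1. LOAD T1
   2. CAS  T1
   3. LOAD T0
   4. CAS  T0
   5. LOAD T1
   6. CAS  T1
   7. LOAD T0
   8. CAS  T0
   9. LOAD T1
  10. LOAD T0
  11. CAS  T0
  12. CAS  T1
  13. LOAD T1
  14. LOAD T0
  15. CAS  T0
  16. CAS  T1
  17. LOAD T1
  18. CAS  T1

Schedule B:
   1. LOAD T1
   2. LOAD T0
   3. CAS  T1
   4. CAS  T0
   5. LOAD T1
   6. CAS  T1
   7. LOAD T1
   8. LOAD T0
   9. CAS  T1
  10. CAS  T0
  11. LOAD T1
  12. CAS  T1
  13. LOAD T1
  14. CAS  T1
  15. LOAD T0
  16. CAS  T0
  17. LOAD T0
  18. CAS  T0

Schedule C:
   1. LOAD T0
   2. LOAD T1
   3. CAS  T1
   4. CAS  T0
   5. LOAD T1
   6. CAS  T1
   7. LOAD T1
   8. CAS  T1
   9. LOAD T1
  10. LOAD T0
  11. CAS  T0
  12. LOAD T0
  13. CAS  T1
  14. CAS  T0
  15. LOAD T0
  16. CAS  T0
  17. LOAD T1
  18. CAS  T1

Tracing schedule A:
#1 T1 reads 1
#2 T1 CAS(1→2) writes; counter now 2
#3 T0 reads 2
#4 T0 CAS(2→3) writes; counter now 3
#5 T1 reads 3
#6 T1 CAS(3→4) writes; counter now 4
#7 T0 reads 4
#8 T0 CAS(4→5) writes; counter now 5
#9 T1 reads 5
#10 T0 reads 5
#11 T0 CAS(5→6) writes; counter now 6
#12 T1 CAS(5→6) fails; counter now 6
#13 T1 reads 6
#14 T0 reads 6
#15 T0 CAS(6→7) writes; counter now 7
#16 T1 CAS(6→7) fails; counter now 7
#17 T1 reads 7
#18 T1 CAS(7→8) writes; counter now 8

A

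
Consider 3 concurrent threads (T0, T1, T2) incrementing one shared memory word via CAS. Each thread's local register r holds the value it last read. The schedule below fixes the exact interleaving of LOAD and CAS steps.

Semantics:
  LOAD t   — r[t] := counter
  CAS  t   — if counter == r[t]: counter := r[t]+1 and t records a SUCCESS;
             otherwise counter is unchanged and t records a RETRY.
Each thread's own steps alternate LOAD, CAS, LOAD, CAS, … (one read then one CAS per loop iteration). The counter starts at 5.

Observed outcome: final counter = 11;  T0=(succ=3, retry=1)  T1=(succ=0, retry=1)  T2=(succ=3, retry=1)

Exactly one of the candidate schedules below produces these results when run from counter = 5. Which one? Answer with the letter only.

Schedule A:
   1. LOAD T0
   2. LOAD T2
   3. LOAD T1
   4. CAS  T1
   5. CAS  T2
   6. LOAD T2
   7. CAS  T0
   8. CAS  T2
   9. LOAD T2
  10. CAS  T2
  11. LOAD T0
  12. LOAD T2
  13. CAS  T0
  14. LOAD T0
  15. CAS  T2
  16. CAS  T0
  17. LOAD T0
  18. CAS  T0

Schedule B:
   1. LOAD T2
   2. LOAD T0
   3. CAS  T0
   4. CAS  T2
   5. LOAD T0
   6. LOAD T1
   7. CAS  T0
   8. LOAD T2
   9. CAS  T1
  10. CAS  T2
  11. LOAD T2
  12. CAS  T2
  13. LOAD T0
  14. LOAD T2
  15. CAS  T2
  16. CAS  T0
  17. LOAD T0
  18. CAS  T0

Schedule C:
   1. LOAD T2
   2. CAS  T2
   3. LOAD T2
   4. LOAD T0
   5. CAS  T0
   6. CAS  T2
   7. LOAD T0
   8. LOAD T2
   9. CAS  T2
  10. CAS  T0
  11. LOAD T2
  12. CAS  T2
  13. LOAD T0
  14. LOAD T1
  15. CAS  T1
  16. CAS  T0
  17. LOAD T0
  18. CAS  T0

Simulating candidate B:
1. LOAD T2 → mem=5 r[T2]=5 [LOAD]
2. LOAD T0 → mem=5 r[T0]=5 [LOAD]
3. CAS T0 → mem=6 r[T0]=5 [OK]
4. CAS T2 → mem=6 r[T2]=5 [RETRY]
5. LOAD T0 → mem=6 r[T0]=6 [LOAD]
6. LOAD T1 → mem=6 r[T1]=6 [LOAD]
7. CAS T0 → mem=7 r[T0]=6 [OK]
8. LOAD T2 → mem=7 r[T2]=7 [LOAD]
9. CAS T1 → mem=7 r[T1]=6 [RETRY]
10. CAS T2 → mem=8 r[T2]=7 [OK]
11. LOAD T2 → mem=8 r[T2]=8 [LOAD]
12. CAS T2 → mem=9 r[T2]=8 [OK]
13. LOAD T0 → mem=9 r[T0]=9 [LOAD]
14. LOAD T2 → mem=9 r[T2]=9 [LOAD]
15. CAS T2 → mem=10 r[T2]=9 [OK]
16. CAS T0 → mem=10 r[T0]=9 [RETRY]
17. LOAD T0 → mem=10 r[T0]=10 [LOAD]
18. CAS T0 → mem=11 r[T0]=10 [OK]

B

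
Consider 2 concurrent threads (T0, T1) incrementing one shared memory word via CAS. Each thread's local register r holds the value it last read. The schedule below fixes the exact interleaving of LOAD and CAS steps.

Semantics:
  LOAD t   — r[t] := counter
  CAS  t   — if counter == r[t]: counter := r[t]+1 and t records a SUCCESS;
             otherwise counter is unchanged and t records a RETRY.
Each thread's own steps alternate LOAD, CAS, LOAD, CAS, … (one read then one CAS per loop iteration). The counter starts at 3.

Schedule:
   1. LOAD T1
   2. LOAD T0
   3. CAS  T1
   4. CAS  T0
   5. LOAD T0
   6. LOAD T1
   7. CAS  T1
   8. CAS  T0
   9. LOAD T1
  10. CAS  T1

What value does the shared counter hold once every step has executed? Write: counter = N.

   1) LOAD T1:  M=3  r_T1=3
   2) LOAD T0:  M=3  r_T0=3
   3) CAS  T1:  M=4  r_T1=3 ✓
   4) CAS  T0:  M=4  r_T0=3 ✗
   5) LOAD T0:  M=4  r_T0=4
   6) LOAD T1:  M=4  r_T1=4
   7) CAS  T1:  M=5  r_T1=4 ✓
   8) CAS  T0:  M=5  r_T0=4 ✗
   9) LOAD T1:  M=5  r_T1=5
  10) CAS  T1:  M=6  r_T1=5 ✓

counter = 6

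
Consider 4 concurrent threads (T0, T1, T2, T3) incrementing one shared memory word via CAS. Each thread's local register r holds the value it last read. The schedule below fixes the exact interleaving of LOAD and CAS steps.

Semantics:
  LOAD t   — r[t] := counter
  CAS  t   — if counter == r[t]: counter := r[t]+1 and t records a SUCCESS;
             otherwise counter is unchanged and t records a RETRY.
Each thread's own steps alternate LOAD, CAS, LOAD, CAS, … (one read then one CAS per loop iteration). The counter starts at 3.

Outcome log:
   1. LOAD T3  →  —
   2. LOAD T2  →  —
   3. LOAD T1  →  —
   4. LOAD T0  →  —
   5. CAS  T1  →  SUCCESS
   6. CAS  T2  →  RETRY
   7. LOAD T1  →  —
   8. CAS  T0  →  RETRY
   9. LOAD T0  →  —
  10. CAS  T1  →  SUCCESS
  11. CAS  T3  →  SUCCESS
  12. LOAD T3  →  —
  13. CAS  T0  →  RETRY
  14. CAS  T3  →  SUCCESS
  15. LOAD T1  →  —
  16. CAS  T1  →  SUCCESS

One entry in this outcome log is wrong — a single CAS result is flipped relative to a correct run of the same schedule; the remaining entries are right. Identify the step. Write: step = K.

Re-executing:
T3 LOAD — after: cnt=3, r=3 — load
T2 LOAD — after: cnt=3, r=3 — load
T1 LOAD — after: cnt=3, r=3 — load
T0 LOAD — after: cnt=3, r=3 — load
T1 CAS — after: cnt=4, r=3 — ok
T2 CAS — after: cnt=4, r=3 — retry
T1 LOAD — after: cnt=4, r=4 — load
T0 CAS — after: cnt=4, r=3 — retry
T0 LOAD — after: cnt=4, r=4 — load
T1 CAS — after: cnt=5, r=4 — ok
T3 CAS — after: cnt=5, r=3 — retry
T3 LOAD — after: cnt=5, r=5 — load
T0 CAS — after: cnt=5, r=4 — retry
T3 CAS — after: cnt=6, r=5 — ok
T1 LOAD — after: cnt=6, r=6 — load
T1 CAS — after: cnt=7, r=6 — ok
Mismatch at 11.

step = 11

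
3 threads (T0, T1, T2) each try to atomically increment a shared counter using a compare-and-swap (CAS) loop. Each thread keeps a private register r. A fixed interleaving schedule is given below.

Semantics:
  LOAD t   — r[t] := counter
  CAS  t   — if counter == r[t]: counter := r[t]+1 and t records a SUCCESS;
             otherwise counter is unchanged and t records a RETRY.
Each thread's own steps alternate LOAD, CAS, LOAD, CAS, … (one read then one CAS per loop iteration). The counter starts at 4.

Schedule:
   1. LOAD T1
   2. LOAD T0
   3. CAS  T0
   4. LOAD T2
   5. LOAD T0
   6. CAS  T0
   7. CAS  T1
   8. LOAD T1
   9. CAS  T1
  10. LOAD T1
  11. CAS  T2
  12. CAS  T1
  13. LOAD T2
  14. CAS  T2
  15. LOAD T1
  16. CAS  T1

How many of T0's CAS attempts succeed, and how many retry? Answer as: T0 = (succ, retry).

T0 = (2, 0)

   1) LOAD T1:  M=4  r_T1=4
   2) LOAD T0:  M=4  r_T0=4
   3) CAS  T0:  M=5  r_T0=4 ✓
   4) LOAD T2:  M=5  r_T2=5
   5) LOAD T0:  M=5  r_T0=5
   6) CAS  T0:  M=6  r_T0=5 ✓
   7) CAS  T1:  M=6  r_T1=4 ✗
   8) LOAD T1:  M=6  r_T1=6
   9) CAS  T1:  M=7  r_T1=6 ✓
  10) LOAD T1:  M=7  r_T1=7
  11) CAS  T2:  M=7  r_T2=5 ✗
  12) CAS  T1:  M=8  r_T1=7 ✓
  13) LOAD T2:  M=8  r_T2=8
  14) CAS  T2:  M=9  r_T2=8 ✓
  15) LOAD T1:  M=9  r_T1=9
  16) CAS  T1:  M=10  r_T1=9 ✓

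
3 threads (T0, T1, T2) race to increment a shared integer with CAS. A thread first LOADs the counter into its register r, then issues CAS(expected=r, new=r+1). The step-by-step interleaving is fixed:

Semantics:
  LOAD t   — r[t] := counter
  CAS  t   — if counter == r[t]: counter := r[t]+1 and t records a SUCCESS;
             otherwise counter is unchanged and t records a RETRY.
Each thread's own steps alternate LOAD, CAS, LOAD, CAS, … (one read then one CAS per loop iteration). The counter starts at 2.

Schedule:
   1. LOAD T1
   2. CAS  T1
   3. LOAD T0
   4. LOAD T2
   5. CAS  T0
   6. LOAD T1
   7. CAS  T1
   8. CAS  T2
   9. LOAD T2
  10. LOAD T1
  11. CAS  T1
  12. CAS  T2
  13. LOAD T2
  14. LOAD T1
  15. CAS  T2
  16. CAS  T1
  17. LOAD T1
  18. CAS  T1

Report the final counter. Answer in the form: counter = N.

counter = 8

[1] T1.load  rd  (counter 2, T1.r 2)
[2] T1.cas  hit  (counter 3, T1.r 2)
[3] T0.load  rd  (counter 3, T0.r 3)
[4] T2.load  rd  (counter 3, T2.r 3)
[5] T0.cas  hit  (counter 4, T0.r 3)
[6] T1.load  rd  (counter 4, T1.r 4)
[7] T1.cas  hit  (counter 5, T1.r 4)
[8] T2.cas  miss  (counter 5, T2.r 3)
[9] T2.load  rd  (counter 5, T2.r 5)
[10] T1.load  rd  (counter 5, T1.r 5)
[11] T1.cas  hit  (counter 6, T1.r 5)
[12] T2.cas  miss  (counter 6, T2.r 5)
[13] T2.load  rd  (counter 6, T2.r 6)
[14] T1.load  rd  (counter 6, T1.r 6)
[15] T2.cas  hit  (counter 7, T2.r 6)
[16] T1.cas  miss  (counter 7, T1.r 6)
[17] T1.load  rd  (counter 7, T1.r 7)
[18] T1.cas  hit  (counter 8, T1.r 7)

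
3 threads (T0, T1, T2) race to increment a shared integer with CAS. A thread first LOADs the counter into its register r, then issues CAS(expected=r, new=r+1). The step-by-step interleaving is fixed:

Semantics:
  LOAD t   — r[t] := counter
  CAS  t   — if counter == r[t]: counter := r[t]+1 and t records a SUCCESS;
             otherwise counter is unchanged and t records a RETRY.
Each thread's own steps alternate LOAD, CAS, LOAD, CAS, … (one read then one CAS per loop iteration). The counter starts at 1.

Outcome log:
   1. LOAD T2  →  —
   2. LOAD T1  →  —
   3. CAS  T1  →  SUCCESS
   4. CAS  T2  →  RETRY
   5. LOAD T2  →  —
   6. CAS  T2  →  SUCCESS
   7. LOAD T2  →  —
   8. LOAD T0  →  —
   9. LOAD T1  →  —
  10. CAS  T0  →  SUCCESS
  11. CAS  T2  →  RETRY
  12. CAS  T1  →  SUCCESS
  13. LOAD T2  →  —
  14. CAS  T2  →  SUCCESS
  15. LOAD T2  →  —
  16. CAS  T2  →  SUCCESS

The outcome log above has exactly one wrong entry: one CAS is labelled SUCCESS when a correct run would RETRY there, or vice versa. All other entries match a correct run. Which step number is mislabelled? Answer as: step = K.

step = 12

Correct run:
[1] T2.load  rd  (counter 1, T2.r 1)
[2] T1.load  rd  (counter 1, T1.r 1)
[3] T1.cas  hit  (counter 2, T1.r 1)
[4] T2.cas  miss  (counter 2, T2.r 1)
[5] T2.load  rd  (counter 2, T2.r 2)
[6] T2.cas  hit  (counter 3, T2.r 2)
[7] T2.load  rd  (counter 3, T2.r 3)
[8] T0.load  rd  (counter 3, T0.r 3)
[9] T1.load  rd  (counter 3, T1.r 3)
[10] T0.cas  hit  (counter 4, T0.r 3)
[11] T2.cas  miss  (counter 4, T2.r 3)
[12] T1.cas  miss  (counter 4, T1.r 3)
[13] T2.load  rd  (counter 4, T2.r 4)
[14] T2.cas  hit  (counter 5, T2.r 4)
[15] T2.load  rd  (counter 5, T2.r 5)
[16] T2.cas  hit  (counter 6, T2.r 5)
Log disagrees first at step 12.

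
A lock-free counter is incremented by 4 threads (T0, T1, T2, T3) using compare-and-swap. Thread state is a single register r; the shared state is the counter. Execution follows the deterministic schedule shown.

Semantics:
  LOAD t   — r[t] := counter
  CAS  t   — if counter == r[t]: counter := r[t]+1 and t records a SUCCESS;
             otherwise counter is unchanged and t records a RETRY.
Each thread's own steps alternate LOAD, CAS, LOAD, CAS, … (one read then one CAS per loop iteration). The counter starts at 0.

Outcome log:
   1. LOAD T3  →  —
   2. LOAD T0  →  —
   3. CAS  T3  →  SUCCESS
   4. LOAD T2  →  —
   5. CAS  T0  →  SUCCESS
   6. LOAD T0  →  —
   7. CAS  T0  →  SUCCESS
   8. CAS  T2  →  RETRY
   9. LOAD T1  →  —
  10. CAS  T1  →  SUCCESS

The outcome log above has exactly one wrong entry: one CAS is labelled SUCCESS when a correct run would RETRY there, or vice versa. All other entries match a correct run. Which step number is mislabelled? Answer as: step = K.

step = 5

Re-executing:
   1) LOAD T3:  M=0  r_T3=0
   2) LOAD T0:  M=0  r_T0=0
   3) CAS  T3:  M=1  r_T3=0 ✓
   4) LOAD T2:  M=1  r_T2=1
   5) CAS  T0:  M=1  r_T0=0 ✗
   6) LOAD T0:  M=1  r_T0=1
   7) CAS  T0:  M=2  r_T0=1 ✓
   8) CAS  T2:  M=2  r_T2=1 ✗
   9) LOAD T1:  M=2  r_T1=2
  10) CAS  T1:  M=3  r_T1=2 ✓
Log disagrees first at step 5.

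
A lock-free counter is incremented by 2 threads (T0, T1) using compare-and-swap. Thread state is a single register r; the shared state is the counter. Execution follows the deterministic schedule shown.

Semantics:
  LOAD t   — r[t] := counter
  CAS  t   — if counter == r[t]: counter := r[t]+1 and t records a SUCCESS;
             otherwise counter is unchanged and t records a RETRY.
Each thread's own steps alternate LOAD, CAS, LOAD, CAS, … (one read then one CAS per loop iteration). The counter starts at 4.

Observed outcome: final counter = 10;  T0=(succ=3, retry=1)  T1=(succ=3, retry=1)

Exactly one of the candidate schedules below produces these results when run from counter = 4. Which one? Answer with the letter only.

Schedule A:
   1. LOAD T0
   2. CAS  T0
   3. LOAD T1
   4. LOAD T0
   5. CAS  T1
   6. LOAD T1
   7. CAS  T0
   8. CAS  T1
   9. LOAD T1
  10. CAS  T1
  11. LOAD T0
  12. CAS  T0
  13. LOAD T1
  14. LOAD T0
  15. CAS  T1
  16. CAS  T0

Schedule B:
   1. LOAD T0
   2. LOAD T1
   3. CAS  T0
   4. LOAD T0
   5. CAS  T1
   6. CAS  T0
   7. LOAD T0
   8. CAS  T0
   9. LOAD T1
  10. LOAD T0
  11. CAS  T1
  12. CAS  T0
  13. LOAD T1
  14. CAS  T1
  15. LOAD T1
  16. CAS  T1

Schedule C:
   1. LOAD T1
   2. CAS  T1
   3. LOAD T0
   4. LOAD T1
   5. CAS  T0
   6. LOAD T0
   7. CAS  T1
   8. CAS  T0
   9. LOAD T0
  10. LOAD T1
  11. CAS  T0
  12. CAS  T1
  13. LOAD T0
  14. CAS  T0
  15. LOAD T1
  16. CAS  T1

Tracing schedule B:
1. LOAD T0 → mem=4 r[T0]=4 [LOAD]
2. LOAD T1 → mem=4 r[T1]=4 [LOAD]
3. CAS T0 → mem=5 r[T0]=4 [OK]
4. LOAD T0 → mem=5 r[T0]=5 [LOAD]
5. CAS T1 → mem=5 r[T1]=4 [RETRY]
6. CAS T0 → mem=6 r[T0]=5 [OK]
7. LOAD T0 → mem=6 r[T0]=6 [LOAD]
8. CAS T0 → mem=7 r[T0]=6 [OK]
9. LOAD T1 → mem=7 r[T1]=7 [LOAD]
10. LOAD T0 → mem=7 r[T0]=7 [LOAD]
11. CAS T1 → mem=8 r[T1]=7 [OK]
12. CAS T0 → mem=8 r[T0]=7 [RETRY]
13. LOAD T1 → mem=8 r[T1]=8 [LOAD]
14. CAS T1 → mem=9 r[T1]=8 [OK]
15. LOAD T1 → mem=9 r[T1]=9 [LOAD]
16. CAS T1 → mem=10 r[T1]=9 [OK]

B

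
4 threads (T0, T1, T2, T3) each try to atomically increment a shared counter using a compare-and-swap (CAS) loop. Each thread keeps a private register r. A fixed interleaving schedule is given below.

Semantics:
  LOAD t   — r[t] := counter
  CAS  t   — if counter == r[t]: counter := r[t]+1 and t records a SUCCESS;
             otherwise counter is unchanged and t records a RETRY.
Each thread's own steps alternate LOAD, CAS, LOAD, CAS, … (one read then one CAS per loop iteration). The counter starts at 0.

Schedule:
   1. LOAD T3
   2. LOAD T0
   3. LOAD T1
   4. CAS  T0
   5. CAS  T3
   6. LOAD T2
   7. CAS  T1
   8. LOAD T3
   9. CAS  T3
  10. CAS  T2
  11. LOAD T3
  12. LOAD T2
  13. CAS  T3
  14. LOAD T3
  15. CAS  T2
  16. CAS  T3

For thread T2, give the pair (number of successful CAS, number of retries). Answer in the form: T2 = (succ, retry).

1. LOAD T3 → mem=0 r[T3]=0 [LOAD]
2. LOAD T0 → mem=0 r[T0]=0 [LOAD]
3. LOAD T1 → mem=0 r[T1]=0 [LOAD]
4. CAS T0 → mem=1 r[T0]=0 [OK]
5. CAS T3 → mem=1 r[T3]=0 [RETRY]
6. LOAD T2 → mem=1 r[T2]=1 [LOAD]
7. CAS T1 → mem=1 r[T1]=0 [RETRY]
8. LOAD T3 → mem=1 r[T3]=1 [LOAD]
9. CAS T3 → mem=2 r[T3]=1 [OK]
10. CAS T2 → mem=2 r[T2]=1 [RETRY]
11. LOAD T3 → mem=2 r[T3]=2 [LOAD]
12. LOAD T2 → mem=2 r[T2]=2 [LOAD]
13. CAS T3 → mem=3 r[T3]=2 [OK]
14. LOAD T3 → mem=3 r[T3]=3 [LOAD]
15. CAS T2 → mem=3 r[T2]=2 [RETRY]
16. CAS T3 → mem=4 r[T3]=3 [OK]

T2 = (0, 2)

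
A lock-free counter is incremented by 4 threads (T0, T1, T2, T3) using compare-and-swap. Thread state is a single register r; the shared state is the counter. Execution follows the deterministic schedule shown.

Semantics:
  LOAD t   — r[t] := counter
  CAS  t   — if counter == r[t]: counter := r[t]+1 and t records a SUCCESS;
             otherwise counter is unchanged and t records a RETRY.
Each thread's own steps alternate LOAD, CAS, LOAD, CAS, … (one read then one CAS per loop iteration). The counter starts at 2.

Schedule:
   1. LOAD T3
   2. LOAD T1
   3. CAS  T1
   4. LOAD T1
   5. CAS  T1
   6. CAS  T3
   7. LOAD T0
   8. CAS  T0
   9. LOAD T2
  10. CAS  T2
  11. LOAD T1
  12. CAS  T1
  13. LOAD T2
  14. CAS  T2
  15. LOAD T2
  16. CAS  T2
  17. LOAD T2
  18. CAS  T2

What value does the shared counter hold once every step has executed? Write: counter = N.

counter = 10

step 1: T3 LOAD ⇒ load; ctr=2 reg=2
step 2: T1 LOAD ⇒ load; ctr=2 reg=2
step 3: T1 CAS ⇒ ok; ctr=3 reg=2
step 4: T1 LOAD ⇒ load; ctr=3 reg=3
step 5: T1 CAS ⇒ ok; ctr=4 reg=3
step 6: T3 CAS ⇒ retry; ctr=4 reg=2
step 7: T0 LOAD ⇒ load; ctr=4 reg=4
step 8: T0 CAS ⇒ ok; ctr=5 reg=4
step 9: T2 LOAD ⇒ load; ctr=5 reg=5
step 10: T2 CAS ⇒ ok; ctr=6 reg=5
step 11: T1 LOAD ⇒ load; ctr=6 reg=6
step 12: T1 CAS ⇒ ok; ctr=7 reg=6
step 13: T2 LOAD ⇒ load; ctr=7 reg=7
step 14: T2 CAS ⇒ ok; ctr=8 reg=7
step 15: T2 LOAD ⇒ load; ctr=8 reg=8
step 16: T2 CAS ⇒ ok; ctr=9 reg=8
step 17: T2 LOAD ⇒ load; ctr=9 reg=9
step 18: T2 CAS ⇒ ok; ctr=10 reg=9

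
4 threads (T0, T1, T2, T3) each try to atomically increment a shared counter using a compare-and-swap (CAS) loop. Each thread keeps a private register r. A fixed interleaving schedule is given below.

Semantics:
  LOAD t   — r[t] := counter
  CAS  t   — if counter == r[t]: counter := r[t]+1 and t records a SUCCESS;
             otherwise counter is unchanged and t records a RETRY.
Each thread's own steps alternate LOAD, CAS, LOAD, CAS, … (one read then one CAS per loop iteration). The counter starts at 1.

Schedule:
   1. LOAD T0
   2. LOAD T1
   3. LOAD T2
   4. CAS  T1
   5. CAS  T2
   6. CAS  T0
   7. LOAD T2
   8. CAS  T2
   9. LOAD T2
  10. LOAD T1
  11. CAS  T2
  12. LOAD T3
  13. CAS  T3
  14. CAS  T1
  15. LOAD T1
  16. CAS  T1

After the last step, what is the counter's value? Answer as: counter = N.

#1 T0 reads 1
#2 T1 reads 1
#3 T2 reads 1
#4 T1 CAS(1→2) writes; counter now 2
#5 T2 CAS(1→2) fails; counter now 2
#6 T0 CAS(1→2) fails; counter now 2
#7 T2 reads 2
#8 T2 CAS(2→3) writes; counter now 3
#9 T2 reads 3
#10 T1 reads 3
#11 T2 CAS(3→4) writes; counter now 4
#12 T3 reads 4
#13 T3 CAS(4→5) writes; counter now 5
#14 T1 CAS(3→4) fails; counter now 5
#15 T1 reads 5
#16 T1 CAS(5→6) writes; counter now 6

counter = 6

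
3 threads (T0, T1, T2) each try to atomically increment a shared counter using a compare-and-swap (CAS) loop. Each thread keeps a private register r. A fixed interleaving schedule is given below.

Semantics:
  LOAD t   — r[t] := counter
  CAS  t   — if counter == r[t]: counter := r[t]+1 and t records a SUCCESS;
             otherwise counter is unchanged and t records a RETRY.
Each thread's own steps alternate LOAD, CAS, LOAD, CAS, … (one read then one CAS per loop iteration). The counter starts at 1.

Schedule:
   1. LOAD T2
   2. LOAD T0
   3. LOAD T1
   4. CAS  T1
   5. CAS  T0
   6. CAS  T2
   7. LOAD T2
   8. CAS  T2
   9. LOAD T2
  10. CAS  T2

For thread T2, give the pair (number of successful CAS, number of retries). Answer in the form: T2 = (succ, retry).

   1) LOAD T2:  M=1  r_T2=1
   2) LOAD T0:  M=1  r_T0=1
   3) LOAD T1:  M=1  r_T1=1
   4) CAS  T1:  M=2  r_T1=1 ✓
   5) CAS  T0:  M=2  r_T0=1 ✗
   6) CAS  T2:  M=2  r_T2=1 ✗
   7) LOAD T2:  M=2  r_T2=2
   8) CAS  T2:  M=3  r_T2=2 ✓
   9) LOAD T2:  M=3  r_T2=3
  10) CAS  T2:  M=4  r_T2=3 ✓

T2 = (2, 1)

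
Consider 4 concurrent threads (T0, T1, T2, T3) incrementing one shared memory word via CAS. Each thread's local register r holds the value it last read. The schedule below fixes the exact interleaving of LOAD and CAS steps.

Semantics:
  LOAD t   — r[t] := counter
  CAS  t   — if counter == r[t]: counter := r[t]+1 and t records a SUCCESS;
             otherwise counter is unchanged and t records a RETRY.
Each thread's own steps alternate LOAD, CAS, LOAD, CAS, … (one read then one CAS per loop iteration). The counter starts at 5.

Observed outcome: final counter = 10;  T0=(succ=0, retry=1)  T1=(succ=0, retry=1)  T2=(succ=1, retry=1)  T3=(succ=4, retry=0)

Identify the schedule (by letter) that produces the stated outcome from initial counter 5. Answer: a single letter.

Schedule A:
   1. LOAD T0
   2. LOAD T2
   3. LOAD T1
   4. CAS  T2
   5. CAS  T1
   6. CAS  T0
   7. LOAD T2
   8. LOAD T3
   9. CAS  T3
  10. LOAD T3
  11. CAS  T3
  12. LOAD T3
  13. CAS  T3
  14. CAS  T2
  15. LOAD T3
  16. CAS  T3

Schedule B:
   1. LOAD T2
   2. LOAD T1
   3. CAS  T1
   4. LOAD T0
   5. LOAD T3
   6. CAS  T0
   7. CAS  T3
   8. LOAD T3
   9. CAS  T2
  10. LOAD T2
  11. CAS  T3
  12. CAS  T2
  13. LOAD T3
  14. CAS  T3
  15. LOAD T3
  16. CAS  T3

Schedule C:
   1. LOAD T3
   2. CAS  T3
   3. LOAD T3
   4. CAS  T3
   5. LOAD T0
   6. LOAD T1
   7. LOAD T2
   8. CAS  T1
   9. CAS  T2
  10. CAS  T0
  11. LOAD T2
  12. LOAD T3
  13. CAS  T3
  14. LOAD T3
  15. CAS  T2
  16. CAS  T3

Simulating candidate A:
1. LOAD T0 → mem=5 r[T0]=5 [LOAD]
2. LOAD T2 → mem=5 r[T2]=5 [LOAD]
3. LOAD T1 → mem=5 r[T1]=5 [LOAD]
4. CAS T2 → mem=6 r[T2]=5 [OK]
5. CAS T1 → mem=6 r[T1]=5 [RETRY]
6. CAS T0 → mem=6 r[T0]=5 [RETRY]
7. LOAD T2 → mem=6 r[T2]=6 [LOAD]
8. LOAD T3 → mem=6 r[T3]=6 [LOAD]
9. CAS T3 → mem=7 r[T3]=6 [OK]
10. LOAD T3 → mem=7 r[T3]=7 [LOAD]
11. CAS T3 → mem=8 r[T3]=7 [OK]
12. LOAD T3 → mem=8 r[T3]=8 [LOAD]
13. CAS T3 → mem=9 r[T3]=8 [OK]
14. CAS T2 → mem=9 r[T2]=6 [RETRY]
15. LOAD T3 → mem=9 r[T3]=9 [LOAD]
16. CAS T3 → mem=10 r[T3]=9 [OK]

A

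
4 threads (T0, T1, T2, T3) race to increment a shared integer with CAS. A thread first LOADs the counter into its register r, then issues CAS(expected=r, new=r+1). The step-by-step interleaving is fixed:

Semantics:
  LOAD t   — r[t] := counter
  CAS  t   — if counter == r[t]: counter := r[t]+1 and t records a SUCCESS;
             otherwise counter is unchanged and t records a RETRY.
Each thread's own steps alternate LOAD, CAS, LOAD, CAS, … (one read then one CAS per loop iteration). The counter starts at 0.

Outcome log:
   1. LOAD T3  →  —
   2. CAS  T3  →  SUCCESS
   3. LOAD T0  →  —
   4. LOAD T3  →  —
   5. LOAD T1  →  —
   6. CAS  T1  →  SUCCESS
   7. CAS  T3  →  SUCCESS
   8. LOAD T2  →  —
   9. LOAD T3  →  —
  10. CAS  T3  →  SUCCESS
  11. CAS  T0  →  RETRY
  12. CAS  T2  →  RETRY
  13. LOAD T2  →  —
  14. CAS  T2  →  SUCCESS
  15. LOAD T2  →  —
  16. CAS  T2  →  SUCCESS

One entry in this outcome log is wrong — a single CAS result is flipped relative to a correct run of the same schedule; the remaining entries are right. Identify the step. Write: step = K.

Re-executing:
1. LOAD T3 → mem=0 r[T3]=0 [LOAD]
2. CAS T3 → mem=1 r[T3]=0 [OK]
3. LOAD T0 → mem=1 r[T0]=1 [LOAD]
4. LOAD T3 → mem=1 r[T3]=1 [LOAD]
5. LOAD T1 → mem=1 r[T1]=1 [LOAD]
6. CAS T1 → mem=2 r[T1]=1 [OK]
7. CAS T3 → mem=2 r[T3]=1 [RETRY]
8. LOAD T2 → mem=2 r[T2]=2 [LOAD]
9. LOAD T3 → mem=2 r[T3]=2 [LOAD]
10. CAS T3 → mem=3 r[T3]=2 [OK]
11. CAS T0 → mem=3 r[T0]=1 [RETRY]
12. CAS T2 → mem=3 r[T2]=2 [RETRY]
13. LOAD T2 → mem=3 r[T2]=3 [LOAD]
14. CAS T2 → mem=4 r[T2]=3 [OK]
15. LOAD T2 → mem=4 r[T2]=4 [LOAD]
16. CAS T2 → mem=5 r[T2]=4 [OK]
Mismatch at 7.

step = 7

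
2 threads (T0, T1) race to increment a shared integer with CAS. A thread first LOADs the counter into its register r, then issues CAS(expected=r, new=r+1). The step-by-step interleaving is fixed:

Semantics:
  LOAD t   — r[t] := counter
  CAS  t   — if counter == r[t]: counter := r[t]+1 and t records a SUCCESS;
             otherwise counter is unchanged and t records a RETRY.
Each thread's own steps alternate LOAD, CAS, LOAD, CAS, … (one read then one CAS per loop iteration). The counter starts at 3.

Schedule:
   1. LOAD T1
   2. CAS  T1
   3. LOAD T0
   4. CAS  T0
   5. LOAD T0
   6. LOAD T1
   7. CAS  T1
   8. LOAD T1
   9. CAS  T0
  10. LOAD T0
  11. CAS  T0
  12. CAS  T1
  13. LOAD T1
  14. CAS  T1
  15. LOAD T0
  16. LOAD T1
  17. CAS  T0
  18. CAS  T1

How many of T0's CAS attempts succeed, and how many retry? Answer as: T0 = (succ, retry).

T1 LOAD — after: cnt=3, r=3 — load
T1 CAS — after: cnt=4, r=3 — ok
T0 LOAD — after: cnt=4, r=4 — load
T0 CAS — after: cnt=5, r=4 — ok
T0 LOAD — after: cnt=5, r=5 — load
T1 LOAD — after: cnt=5, r=5 — load
T1 CAS — after: cnt=6, r=5 — ok
T1 LOAD — after: cnt=6, r=6 — load
T0 CAS — after: cnt=6, r=5 — retry
T0 LOAD — after: cnt=6, r=6 — load
T0 CAS — after: cnt=7, r=6 — ok
T1 CAS — after: cnt=7, r=6 — retry
T1 LOAD — after: cnt=7, r=7 — load
T1 CAS — after: cnt=8, r=7 — ok
T0 LOAD — after: cnt=8, r=8 — load
T1 LOAD — after: cnt=8, r=8 — load
T0 CAS — after: cnt=9, r=8 — ok
T1 CAS — after: cnt=9, r=8 — retry

T0 = (3, 1)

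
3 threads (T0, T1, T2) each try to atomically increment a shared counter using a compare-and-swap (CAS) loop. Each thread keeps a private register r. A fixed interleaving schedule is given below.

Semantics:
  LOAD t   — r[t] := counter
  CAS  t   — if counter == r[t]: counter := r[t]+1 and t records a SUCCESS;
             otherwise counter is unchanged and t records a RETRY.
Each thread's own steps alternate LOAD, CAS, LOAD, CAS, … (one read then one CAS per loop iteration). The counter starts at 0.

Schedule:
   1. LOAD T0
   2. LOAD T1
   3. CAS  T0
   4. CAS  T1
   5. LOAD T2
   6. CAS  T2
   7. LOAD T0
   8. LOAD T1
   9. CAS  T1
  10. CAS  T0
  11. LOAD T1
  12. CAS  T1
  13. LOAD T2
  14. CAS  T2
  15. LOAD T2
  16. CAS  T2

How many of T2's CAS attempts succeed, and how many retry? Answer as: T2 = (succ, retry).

[1] T0.load  rd  (counter 0, T0.r 0)
[2] T1.load  rd  (counter 0, T1.r 0)
[3] T0.cas  hit  (counter 1, T0.r 0)
[4] T1.cas  miss  (counter 1, T1.r 0)
[5] T2.load  rd  (counter 1, T2.r 1)
[6] T2.cas  hit  (counter 2, T2.r 1)
[7] T0.load  rd  (counter 2, T0.r 2)
[8] T1.load  rd  (counter 2, T1.r 2)
[9] T1.cas  hit  (counter 3, T1.r 2)
[10] T0.cas  miss  (counter 3, T0.r 2)
[11] T1.load  rd  (counter 3, T1.r 3)
[12] T1.cas  hit  (counter 4, T1.r 3)
[13] T2.load  rd  (counter 4, T2.r 4)
[14] T2.cas  hit  (counter 5, T2.r 4)
[15] T2.load  rd  (counter 5, T2.r 5)
[16] T2.cas  hit  (counter 6, T2.r 5)

T2 = (3, 0)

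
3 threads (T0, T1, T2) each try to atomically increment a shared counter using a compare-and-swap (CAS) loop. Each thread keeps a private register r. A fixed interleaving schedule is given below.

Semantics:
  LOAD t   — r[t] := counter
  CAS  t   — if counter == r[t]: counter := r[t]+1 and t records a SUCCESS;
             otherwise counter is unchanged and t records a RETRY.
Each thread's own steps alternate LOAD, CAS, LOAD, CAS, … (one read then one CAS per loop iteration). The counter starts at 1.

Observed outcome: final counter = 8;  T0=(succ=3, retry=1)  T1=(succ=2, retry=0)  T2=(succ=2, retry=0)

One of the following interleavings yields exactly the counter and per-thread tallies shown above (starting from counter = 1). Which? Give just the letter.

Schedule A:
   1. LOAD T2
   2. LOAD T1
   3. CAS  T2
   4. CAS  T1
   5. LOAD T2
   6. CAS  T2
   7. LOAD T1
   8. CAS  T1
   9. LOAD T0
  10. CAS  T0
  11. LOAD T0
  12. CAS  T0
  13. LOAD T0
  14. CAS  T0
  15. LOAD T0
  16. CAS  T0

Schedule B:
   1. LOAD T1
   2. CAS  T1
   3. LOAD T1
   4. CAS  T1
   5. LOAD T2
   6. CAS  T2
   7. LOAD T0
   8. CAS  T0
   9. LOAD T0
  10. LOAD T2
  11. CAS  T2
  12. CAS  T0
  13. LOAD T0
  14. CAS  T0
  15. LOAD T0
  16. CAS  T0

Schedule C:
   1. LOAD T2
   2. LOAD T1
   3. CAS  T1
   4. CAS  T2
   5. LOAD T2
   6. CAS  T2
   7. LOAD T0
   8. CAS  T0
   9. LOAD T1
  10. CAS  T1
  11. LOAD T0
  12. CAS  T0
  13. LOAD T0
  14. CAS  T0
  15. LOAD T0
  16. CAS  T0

B

Tracing schedule B:
step 1: T1 LOAD ⇒ load; ctr=1 reg=1
step 2: T1 CAS ⇒ ok; ctr=2 reg=1
step 3: T1 LOAD ⇒ load; ctr=2 reg=2
step 4: T1 CAS ⇒ ok; ctr=3 reg=2
step 5: T2 LOAD ⇒ load; ctr=3 reg=3
step 6: T2 CAS ⇒ ok; ctr=4 reg=3
step 7: T0 LOAD ⇒ load; ctr=4 reg=4
step 8: T0 CAS ⇒ ok; ctr=5 reg=4
step 9: T0 LOAD ⇒ load; ctr=5 reg=5
step 10: T2 LOAD ⇒ load; ctr=5 reg=5
step 11: T2 CAS ⇒ ok; ctr=6 reg=5
step 12: T0 CAS ⇒ retry; ctr=6 reg=5
step 13: T0 LOAD ⇒ load; ctr=6 reg=6
step 14: T0 CAS ⇒ ok; ctr=7 reg=6
step 15: T0 LOAD ⇒ load; ctr=7 reg=7
step 16: T0 CAS ⇒ ok; ctr=8 reg=7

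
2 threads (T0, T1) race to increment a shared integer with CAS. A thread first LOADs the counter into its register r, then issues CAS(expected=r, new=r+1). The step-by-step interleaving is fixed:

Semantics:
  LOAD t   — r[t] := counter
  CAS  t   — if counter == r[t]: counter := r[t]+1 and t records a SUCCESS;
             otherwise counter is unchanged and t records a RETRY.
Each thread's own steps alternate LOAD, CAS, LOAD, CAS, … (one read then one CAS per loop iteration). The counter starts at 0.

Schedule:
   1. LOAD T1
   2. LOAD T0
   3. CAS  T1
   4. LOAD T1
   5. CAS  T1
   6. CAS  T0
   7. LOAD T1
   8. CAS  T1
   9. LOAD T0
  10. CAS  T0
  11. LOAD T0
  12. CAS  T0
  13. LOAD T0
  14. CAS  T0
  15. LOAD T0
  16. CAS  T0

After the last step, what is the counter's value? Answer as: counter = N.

step 1: T1 LOAD ⇒ load; ctr=0 reg=0
step 2: T0 LOAD ⇒ load; ctr=0 reg=0
step 3: T1 CAS ⇒ ok; ctr=1 reg=0
step 4: T1 LOAD ⇒ load; ctr=1 reg=1
step 5: T1 CAS ⇒ ok; ctr=2 reg=1
step 6: T0 CAS ⇒ retry; ctr=2 reg=0
step 7: T1 LOAD ⇒ load; ctr=2 reg=2
step 8: T1 CAS ⇒ ok; ctr=3 reg=2
step 9: T0 LOAD ⇒ load; ctr=3 reg=3
step 10: T0 CAS ⇒ ok; ctr=4 reg=3
step 11: T0 LOAD ⇒ load; ctr=4 reg=4
step 12: T0 CAS ⇒ ok; ctr=5 reg=4
step 13: T0 LOAD ⇒ load; ctr=5 reg=5
step 14: T0 CAS ⇒ ok; ctr=6 reg=5
step 15: T0 LOAD ⇒ load; ctr=6 reg=6
step 16: T0 CAS ⇒ ok; ctr=7 reg=6

counter = 7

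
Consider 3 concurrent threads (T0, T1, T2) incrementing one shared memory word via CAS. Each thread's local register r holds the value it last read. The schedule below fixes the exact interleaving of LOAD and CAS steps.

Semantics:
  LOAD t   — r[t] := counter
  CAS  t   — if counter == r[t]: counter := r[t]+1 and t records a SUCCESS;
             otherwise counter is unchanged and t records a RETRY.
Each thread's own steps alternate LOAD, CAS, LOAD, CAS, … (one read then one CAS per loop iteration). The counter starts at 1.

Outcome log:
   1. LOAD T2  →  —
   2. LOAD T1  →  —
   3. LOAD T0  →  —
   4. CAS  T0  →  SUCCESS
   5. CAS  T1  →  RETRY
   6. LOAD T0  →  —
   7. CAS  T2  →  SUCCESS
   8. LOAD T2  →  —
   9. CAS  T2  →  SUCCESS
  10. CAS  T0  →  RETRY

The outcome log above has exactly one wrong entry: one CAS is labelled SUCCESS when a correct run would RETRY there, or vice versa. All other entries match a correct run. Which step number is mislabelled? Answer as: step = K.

step = 7

Reference trace:
#1 T2 reads 1
#2 T1 reads 1
#3 T0 reads 1
#4 T0 CAS(1→2) writes; counter now 2
#5 T1 CAS(1→2) fails; counter now 2
#6 T0 reads 2
#7 T2 CAS(1→2) fails; counter now 2
#8 T2 reads 2
#9 T2 CAS(2→3) writes; counter now 3
#10 T0 CAS(2→3) fails; counter now 3
Mismatch at 7.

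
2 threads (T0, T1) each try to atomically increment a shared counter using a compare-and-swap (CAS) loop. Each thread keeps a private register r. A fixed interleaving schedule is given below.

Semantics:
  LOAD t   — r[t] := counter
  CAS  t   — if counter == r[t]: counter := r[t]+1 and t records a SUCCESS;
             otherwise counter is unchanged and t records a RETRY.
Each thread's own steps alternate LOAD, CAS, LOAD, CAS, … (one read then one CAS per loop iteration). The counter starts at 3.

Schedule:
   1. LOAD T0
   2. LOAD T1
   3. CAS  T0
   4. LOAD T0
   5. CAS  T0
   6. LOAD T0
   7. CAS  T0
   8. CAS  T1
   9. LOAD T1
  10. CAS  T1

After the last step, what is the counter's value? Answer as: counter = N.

counter = 7

T0 LOAD — after: cnt=3, r=3 — load
T1 LOAD — after: cnt=3, r=3 — load
T0 CAS — after: cnt=4, r=3 — ok
T0 LOAD — after: cnt=4, r=4 — load
T0 CAS — after: cnt=5, r=4 — ok
T0 LOAD — after: cnt=5, r=5 — load
T0 CAS — after: cnt=6, r=5 — ok
T1 CAS — after: cnt=6, r=3 — retry
T1 LOAD — after: cnt=6, r=6 — load
T1 CAS — after: cnt=7, r=6 — ok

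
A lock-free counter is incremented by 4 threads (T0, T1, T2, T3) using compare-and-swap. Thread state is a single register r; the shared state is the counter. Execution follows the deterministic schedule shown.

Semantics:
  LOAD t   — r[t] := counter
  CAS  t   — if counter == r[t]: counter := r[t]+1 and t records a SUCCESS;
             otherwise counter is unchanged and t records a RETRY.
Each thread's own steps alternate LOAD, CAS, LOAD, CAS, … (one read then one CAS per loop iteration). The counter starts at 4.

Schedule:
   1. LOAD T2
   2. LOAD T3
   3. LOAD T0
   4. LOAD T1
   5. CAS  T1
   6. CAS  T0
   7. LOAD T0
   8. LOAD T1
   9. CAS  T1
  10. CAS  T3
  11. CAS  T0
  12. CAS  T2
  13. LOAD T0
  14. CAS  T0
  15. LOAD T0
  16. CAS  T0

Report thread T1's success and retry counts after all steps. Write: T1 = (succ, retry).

T1 = (2, 0)

#1 T2 reads 4
#2 T3 reads 4
#3 T0 reads 4
#4 T1 reads 4
#5 T1 CAS(4→5) writes; counter now 5
#6 T0 CAS(4→5) fails; counter now 5
#7 T0 reads 5
#8 T1 reads 5
#9 T1 CAS(5→6) writes; counter now 6
#10 T3 CAS(4→5) fails; counter now 6
#11 T0 CAS(5→6) fails; counter now 6
#12 T2 CAS(4→5) fails; counter now 6
#13 T0 reads 6
#14 T0 CAS(6→7) writes; counter now 7
#15 T0 reads 7
#16 T0 CAS(7→8) writes; counter now 8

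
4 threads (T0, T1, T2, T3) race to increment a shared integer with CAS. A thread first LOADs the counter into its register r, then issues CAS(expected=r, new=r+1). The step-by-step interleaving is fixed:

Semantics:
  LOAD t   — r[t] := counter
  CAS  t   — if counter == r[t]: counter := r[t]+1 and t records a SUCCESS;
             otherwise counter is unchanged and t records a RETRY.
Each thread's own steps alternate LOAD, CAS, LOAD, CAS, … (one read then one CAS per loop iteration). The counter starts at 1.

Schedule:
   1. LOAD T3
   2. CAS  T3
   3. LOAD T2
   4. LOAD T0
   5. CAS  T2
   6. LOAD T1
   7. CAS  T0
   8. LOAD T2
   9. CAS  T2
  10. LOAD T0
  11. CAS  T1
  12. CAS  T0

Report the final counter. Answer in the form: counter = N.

counter = 5

   1) LOAD T3:  M=1  r_T3=1
   2) CAS  T3:  M=2  r_T3=1 ✓
   3) LOAD T2:  M=2  r_T2=2
   4) LOAD T0:  M=2  r_T0=2
   5) CAS  T2:  M=3  r_T2=2 ✓
   6) LOAD T1:  M=3  r_T1=3
   7) CAS  T0:  M=3  r_T0=2 ✗
   8) LOAD T2:  M=3  r_T2=3
   9) CAS  T2:  M=4  r_T2=3 ✓
  10) LOAD T0:  M=4  r_T0=4
  11) CAS  T1:  M=4  r_T1=3 ✗
  12) CAS  T0:  M=5  r_T0=4 ✓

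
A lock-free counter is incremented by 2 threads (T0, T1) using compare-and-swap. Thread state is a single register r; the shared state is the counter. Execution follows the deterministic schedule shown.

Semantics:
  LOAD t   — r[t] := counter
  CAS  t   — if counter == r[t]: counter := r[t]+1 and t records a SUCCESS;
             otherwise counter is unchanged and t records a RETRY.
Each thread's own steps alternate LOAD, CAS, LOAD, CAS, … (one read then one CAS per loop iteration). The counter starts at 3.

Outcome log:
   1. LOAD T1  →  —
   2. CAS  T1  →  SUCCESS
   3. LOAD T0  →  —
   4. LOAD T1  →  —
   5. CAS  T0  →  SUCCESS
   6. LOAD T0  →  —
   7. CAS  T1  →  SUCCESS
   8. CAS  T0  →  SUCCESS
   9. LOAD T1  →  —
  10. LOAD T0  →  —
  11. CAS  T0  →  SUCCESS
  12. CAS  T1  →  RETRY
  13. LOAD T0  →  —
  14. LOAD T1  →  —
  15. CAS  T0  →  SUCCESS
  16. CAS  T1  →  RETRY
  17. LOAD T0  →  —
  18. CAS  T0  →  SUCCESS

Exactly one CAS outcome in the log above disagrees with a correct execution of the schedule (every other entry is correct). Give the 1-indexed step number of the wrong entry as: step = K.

step = 7

Correct run:
#1 T1 reads 3
#2 T1 CAS(3→4) writes; counter now 4
#3 T0 reads 4
#4 T1 reads 4
#5 T0 CAS(4→5) writes; counter now 5
#6 T0 reads 5
#7 T1 CAS(4→5) fails; counter now 5
#8 T0 CAS(5→6) writes; counter now 6
#9 T1 reads 6
#10 T0 reads 6
#11 T0 CAS(6→7) writes; counter now 7
#12 T1 CAS(6→7) fails; counter now 7
#13 T0 reads 7
#14 T1 reads 7
#15 T0 CAS(7→8) writes; counter now 8
#16 T1 CAS(7→8) fails; counter now 8
#17 T0 reads 8
#18 T0 CAS(8→9) writes; counter now 9
Mismatch at 7.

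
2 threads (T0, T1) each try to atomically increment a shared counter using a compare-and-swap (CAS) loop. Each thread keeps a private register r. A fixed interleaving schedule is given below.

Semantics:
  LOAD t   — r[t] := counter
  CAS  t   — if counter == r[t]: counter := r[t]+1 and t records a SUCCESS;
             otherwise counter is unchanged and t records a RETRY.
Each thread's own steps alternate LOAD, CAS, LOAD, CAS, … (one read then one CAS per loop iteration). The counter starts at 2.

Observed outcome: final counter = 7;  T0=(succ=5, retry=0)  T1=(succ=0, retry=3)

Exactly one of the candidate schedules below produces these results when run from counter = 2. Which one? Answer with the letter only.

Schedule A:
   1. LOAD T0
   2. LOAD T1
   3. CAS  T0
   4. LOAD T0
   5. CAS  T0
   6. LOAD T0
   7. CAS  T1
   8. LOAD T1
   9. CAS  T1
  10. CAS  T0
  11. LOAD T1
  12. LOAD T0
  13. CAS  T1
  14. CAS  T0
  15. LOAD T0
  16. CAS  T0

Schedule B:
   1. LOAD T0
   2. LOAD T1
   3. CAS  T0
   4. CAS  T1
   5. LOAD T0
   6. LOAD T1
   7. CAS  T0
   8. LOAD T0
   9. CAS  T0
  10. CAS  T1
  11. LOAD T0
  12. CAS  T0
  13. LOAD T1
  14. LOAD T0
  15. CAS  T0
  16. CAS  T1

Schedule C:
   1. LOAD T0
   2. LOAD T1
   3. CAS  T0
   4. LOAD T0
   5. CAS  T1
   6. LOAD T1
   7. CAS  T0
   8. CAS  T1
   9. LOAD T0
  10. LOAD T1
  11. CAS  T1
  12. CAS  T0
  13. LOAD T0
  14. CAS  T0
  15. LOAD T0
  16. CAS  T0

Simulating candidate B:
#1 T0 reads 2
#2 T1 reads 2
#3 T0 CAS(2→3) writes; counter now 3
#4 T1 CAS(2→3) fails; counter now 3
#5 T0 reads 3
#6 T1 reads 3
#7 T0 CAS(3→4) writes; counter now 4
#8 T0 reads 4
#9 T0 CAS(4→5) writes; counter now 5
#10 T1 CAS(3→4) fails; counter now 5
#11 T0 reads 5
#12 T0 CAS(5→6) writes; counter now 6
#13 T1 reads 6
#14 T0 reads 6
#15 T0 CAS(6→7) writes; counter now 7
#16 T1 CAS(6→7) fails; counter now 7

B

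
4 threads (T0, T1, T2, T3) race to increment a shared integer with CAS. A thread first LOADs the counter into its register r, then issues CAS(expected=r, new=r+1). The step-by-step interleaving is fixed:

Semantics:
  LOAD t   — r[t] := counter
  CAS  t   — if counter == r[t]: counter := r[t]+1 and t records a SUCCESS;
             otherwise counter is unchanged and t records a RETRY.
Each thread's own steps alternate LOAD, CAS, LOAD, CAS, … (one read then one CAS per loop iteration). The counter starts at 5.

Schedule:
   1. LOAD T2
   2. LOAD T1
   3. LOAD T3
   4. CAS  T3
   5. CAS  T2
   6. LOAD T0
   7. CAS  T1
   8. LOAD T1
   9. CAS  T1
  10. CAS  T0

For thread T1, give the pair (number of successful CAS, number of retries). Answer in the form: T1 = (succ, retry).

T1 = (1, 1)

[1] T2.load  rd  (counter 5, T2.r 5)
[2] T1.load  rd  (counter 5, T1.r 5)
[3] T3.load  rd  (counter 5, T3.r 5)
[4] T3.cas  hit  (counter 6, T3.r 5)
[5] T2.cas  miss  (counter 6, T2.r 5)
[6] T0.load  rd  (counter 6, T0.r 6)
[7] T1.cas  miss  (counter 6, T1.r 5)
[8] T1.load  rd  (counter 6, T1.r 6)
[9] T1.cas  hit  (counter 7, T1.r 6)
[10] T0.cas  miss  (counter 7, T0.r 6)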